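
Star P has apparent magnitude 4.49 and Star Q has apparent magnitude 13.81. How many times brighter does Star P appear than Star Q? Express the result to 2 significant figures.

Magnitude difference = -9.32
Flux ratio = 10^(−0.4 Δm) = 10^(−0.4 × -9.32) = 10^3.728 = 5346

5300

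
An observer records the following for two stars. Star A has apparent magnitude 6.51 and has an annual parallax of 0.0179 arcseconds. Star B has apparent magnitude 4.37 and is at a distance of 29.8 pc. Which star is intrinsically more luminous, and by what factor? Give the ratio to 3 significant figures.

Star B is more luminous, by a factor of 2.04.

Star A: d = 1/p = 1/0.0179″ = 55.87 pc
Star A: M = m − 5 log₁₀ d + 5 = 6.51 − 5·1.7471 + 5 = 2.774
Star B: M = m − 5 log₁₀ d + 5 = 4.37 − 5·1.4742 + 5 = 1.999
ΔM = M_A − M_B = 2.774 − (1.999) = 0.775; smaller M is more luminous → Star B.
L ratio = 10^(0.4 |ΔM|) = 10^0.310 = 2.042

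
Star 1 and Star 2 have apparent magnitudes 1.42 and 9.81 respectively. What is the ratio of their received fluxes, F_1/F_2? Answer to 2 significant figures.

Δm = 1.42 − (9.81) = -8.39
Flux ratio = 10^(−0.4 Δm) = 10^(−0.4 × -8.39) = 10^3.356 = 2270

F_1/F_2 ≈ 2300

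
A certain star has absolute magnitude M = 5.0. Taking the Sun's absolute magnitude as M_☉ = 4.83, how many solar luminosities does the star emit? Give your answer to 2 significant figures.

M − M_☉ = 5.0 − 4.83 = 0.170
L/L_☉ = 10^(−0.4 (M − M_☉)) = 10^-0.068 = 0.8551

L/L_☉ ≈ 0.86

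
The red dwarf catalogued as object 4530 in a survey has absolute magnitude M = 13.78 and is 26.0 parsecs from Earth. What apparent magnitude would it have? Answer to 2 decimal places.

m ≈ 15.85

m = M + 5 log₁₀ d − 5 = 13.78 + 5·1.4150 − 5 = 15.855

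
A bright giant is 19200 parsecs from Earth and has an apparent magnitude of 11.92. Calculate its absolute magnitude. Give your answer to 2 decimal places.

M ≈ -4.50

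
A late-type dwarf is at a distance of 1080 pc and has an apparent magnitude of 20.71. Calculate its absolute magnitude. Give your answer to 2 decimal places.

5 log₁₀(d/10 pc) = 5 log₁₀(1080) − 5 = 10.167
M = m − 5 log₁₀(d/10) = 20.71 − 10.167 = 10.543

M ≈ 10.54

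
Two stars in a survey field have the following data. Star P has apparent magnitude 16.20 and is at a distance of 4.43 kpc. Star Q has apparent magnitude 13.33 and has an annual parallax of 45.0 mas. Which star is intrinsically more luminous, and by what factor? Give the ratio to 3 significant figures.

Star P is more luminous, by a factor of 2830.

Star P: d = 4.43 kpc = 4430 pc
Star P: M = m − 5 log₁₀ d + 5 = 16.20 − 5·3.6464 + 5 = 2.968
Star Q: p = 45.0 mas = 0.0450″ → d = 1/p = 22.22 pc
Star Q: M = m − 5 log₁₀ d + 5 = 13.33 − 5·1.3468 + 5 = 11.596
ΔM = M_P − M_Q = 2.968 − (11.596) = -8.628; smaller M is more luminous → Star P.
L ratio = 10^(0.4 |ΔM|) = 10^3.451 = 2826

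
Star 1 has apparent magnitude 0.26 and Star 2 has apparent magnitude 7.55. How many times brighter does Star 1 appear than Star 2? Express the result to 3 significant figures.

Δm = 0.26 − (7.55) = -7.29
Flux ratio = 10^(−0.4 Δm) = 10^(−0.4 × -7.29) = 10^2.916 = 824.1

824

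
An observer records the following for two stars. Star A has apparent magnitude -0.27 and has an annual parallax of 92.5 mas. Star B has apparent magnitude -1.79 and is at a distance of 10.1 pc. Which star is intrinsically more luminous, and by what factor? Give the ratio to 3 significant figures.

Star B is more luminous, by a factor of 3.54.

Star A: p = 92.5 mas = 0.0925″ → d = 1/p = 10.81 pc
Star A: M = m − 5 log₁₀ d + 5 = -0.27 − 5·1.0339 + 5 = -0.439
Star B: M = m − 5 log₁₀ d + 5 = -1.79 − 5·1.0043 + 5 = -1.812
ΔM = M_A − M_B = -0.439 − (-1.812) = 1.372; smaller M is more luminous → Star B.
L ratio = 10^(0.4 |ΔM|) = 10^0.549 = 3.539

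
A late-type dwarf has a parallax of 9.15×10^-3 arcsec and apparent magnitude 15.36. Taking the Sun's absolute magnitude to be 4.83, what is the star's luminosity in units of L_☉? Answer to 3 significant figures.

d = 1/p = 1/9.15×10^-3″ = 109.3 pc
M = m − 5 log₁₀ d + 5 = 15.36 − 5·2.0386 + 5 = 10.167
M − M_☉ = 10.167 − 4.83 = 5.337
L/L_☉ = 10^(−0.4 × 5.337) = 7.331×10^-3

L/L_☉ ≈ 7.33×10^-3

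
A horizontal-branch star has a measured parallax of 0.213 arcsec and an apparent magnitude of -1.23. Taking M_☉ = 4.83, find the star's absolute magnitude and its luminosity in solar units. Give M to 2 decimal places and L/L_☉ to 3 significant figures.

d = 1/p = 1/0.213″ = 4.695 pc
M = m − 5 log₁₀ d + 5 = -1.23 − 5·0.6716 + 5 = 0.412
M − M_☉ = 0.412 − 4.83 = -4.418
L/L_☉ = 10^(−0.4 × -4.418) = 58.51

M ≈ 0.41; L/L_☉ ≈ 58.5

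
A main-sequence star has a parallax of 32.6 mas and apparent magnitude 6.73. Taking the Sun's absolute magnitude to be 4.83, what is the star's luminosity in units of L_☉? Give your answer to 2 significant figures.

L/L_☉ ≈ 1.6

d = 1/p = 1000/32.6 mas = 30.67 pc
M = m − 5 log₁₀ d + 5 = 6.73 − 5·1.4868 + 5 = 4.296
M − M_☉ = 4.296 − 4.83 = -0.534
L/L_☉ = 10^(−0.4 × -0.534) = 1.635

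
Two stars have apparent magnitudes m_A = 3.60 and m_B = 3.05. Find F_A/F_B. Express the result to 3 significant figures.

Δm = 3.60 − (3.05) = 0.55
Flux ratio = 10^(−0.4 Δm) = 10^(−0.4 × 0.55) = 10^-0.220 = 0.6026

F_A/F_B ≈ 0.603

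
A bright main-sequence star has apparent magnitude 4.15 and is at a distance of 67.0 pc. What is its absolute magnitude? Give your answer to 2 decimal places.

5 log₁₀(d/10 pc) = 5 log₁₀(67.00) − 5 = 4.130
M = m − 5 log₁₀(d/10) = 4.15 − 4.130 = 0.020

M ≈ 0.02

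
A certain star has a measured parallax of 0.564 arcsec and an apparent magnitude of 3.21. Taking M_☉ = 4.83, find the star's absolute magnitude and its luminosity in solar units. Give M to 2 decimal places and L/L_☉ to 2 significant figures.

d = 1/p = 1/0.564″ = 1.773 pc
M = m − 5 log₁₀ d + 5 = 3.21 − 5·0.2487 + 5 = 6.966
M − M_☉ = 6.966 − 4.83 = 2.136
L/L_☉ = 10^(−0.4 × 2.136) = 0.1398

M ≈ 6.97; L/L_☉ ≈ 0.14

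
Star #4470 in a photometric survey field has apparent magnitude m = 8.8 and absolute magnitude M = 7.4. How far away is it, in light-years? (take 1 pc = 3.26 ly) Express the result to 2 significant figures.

Distance modulus: m − M = 8.8 − (7.4) = 1.400
m − M = 5 log₁₀ d − 5
log₁₀ d = (m − M)/5 + 1 = 1.2800
d = 10^1.2800 = 19.05 pc
= 62.12 ly

d ≈ 62 ly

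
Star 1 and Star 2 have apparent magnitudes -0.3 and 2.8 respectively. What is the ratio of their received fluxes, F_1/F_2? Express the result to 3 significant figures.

F_1/F_2 ≈ 17.4

Δm = -0.3 − (2.8) = -3.1
Flux ratio = 10^(−0.4 Δm) = 10^(−0.4 × -3.1) = 10^1.240 = 17.38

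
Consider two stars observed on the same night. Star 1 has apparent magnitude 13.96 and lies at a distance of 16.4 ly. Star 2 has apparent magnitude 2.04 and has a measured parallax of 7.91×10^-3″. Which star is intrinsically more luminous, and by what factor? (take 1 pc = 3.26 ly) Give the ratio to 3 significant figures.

Star 1: d = 16.4 ly / 3.26 = 5.031 pc
Star 1: M = m − 5 log₁₀ d + 5 = 13.96 − 5·0.7016 + 5 = 15.452
Star 2: d = 1/p = 1/7.91×10^-3″ = 126.4 pc
Star 2: M = m − 5 log₁₀ d + 5 = 2.04 − 5·2.1018 + 5 = -3.469
ΔM = M_1 − M_2 = 15.452 − (-3.469) = 18.921; smaller M is more luminous → Star 2.
L ratio = 10^(0.4 |ΔM|) = 10^7.568 = 3.702×10^7

Star 2 is more luminous, by a factor of 3.70×10^7.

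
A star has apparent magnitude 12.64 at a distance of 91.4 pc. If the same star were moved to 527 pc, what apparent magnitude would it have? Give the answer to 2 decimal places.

Flux ∝ 1/d², so Δm = 5 log₁₀(d₂/d₁) = 5 log₁₀(527/91.4) = 3.804
m₂ = m₁ + Δm = 12.64 + (3.804) = 16.444

m ≈ 16.44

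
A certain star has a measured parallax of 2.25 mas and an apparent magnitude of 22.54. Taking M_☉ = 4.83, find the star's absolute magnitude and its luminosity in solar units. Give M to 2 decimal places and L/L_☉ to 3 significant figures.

d = 1/p = 1000/2.25 mas = 444.4 pc
M = m − 5 log₁₀ d + 5 = 22.54 − 5·2.6478 + 5 = 14.301
M − M_☉ = 14.301 − 4.83 = 9.471
L/L_☉ = 10^(−0.4 × 9.471) = 1.628×10^-4

M ≈ 14.30; L/L_☉ ≈ 1.63×10^-4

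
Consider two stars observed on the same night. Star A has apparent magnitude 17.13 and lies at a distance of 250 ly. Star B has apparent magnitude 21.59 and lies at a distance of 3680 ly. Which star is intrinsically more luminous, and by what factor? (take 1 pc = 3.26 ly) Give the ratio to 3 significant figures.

Star B is more luminous, by a factor of 3.56.

Star A: d = 250 ly / 3.26 = 76.69 pc
Star A: M = m − 5 log₁₀ d + 5 = 17.13 − 5·1.8847 + 5 = 12.706
Star B: d = 3680 ly / 3.26 = 1129 pc
Star B: M = m − 5 log₁₀ d + 5 = 21.59 − 5·3.0526 + 5 = 11.327
ΔM = M_A − M_B = 12.706 − (11.327) = 1.380; smaller M is more luminous → Star B.
L ratio = 10^(0.4 |ΔM|) = 10^0.552 = 3.563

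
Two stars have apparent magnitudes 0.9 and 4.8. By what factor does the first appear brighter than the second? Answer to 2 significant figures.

36

Δm = 0.9 − (4.8) = -3.9
Flux ratio = 10^(−0.4 Δm) = 10^(−0.4 × -3.9) = 10^1.560 = 36.31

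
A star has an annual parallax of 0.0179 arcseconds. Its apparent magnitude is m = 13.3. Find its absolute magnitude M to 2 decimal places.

M ≈ 9.56

d = 1/p = 1/0.0179″ = 55.87 pc
5 log₁₀(d/10 pc) = 5 log₁₀(55.87) − 5 = 3.736
M = m − 5 log₁₀(d/10) = 13.3 − 3.736 = 9.564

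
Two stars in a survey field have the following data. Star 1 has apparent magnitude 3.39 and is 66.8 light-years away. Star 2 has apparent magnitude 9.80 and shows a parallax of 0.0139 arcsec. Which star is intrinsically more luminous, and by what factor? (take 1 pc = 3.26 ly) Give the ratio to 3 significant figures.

Star 1 is more luminous, by a factor of 29.7.

Star 1: d = 66.8 ly / 3.26 = 20.49 pc
Star 1: M = m − 5 log₁₀ d + 5 = 3.39 − 5·1.3116 + 5 = 1.832
Star 2: d = 1/p = 1/0.0139″ = 71.94 pc
Star 2: M = m − 5 log₁₀ d + 5 = 9.80 − 5·1.8570 + 5 = 5.515
ΔM = M_1 − M_2 = 1.832 − (5.515) = -3.683; smaller M is more luminous → Star 1.
L ratio = 10^(0.4 |ΔM|) = 10^1.473 = 29.73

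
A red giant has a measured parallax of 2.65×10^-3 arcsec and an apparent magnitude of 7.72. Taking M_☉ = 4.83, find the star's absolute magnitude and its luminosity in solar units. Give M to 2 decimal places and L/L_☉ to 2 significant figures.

d = 1/p = 1/2.65×10^-3″ = 377.4 pc
M = m − 5 log₁₀ d + 5 = 7.72 − 5·2.5768 + 5 = -0.164
M − M_☉ = -0.164 − 4.83 = -4.994
L/L_☉ = 10^(−0.4 × -4.994) = 99.43

M ≈ -0.16; L/L_☉ ≈ 99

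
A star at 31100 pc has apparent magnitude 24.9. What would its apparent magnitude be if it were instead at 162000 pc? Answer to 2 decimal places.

Flux ∝ 1/d², so Δm = 5 log₁₀(d₂/d₁) = 5 log₁₀(162000/31100) = 3.584
m₂ = m₁ + Δm = 24.9 + (3.584) = 28.484

m ≈ 28.48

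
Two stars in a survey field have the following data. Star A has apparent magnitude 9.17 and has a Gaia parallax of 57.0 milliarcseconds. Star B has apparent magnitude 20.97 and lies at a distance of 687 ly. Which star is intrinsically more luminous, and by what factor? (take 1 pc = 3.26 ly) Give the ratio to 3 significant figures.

Star A: p = 57.0 mas = 0.0570″ → d = 1/p = 17.54 pc
Star A: M = m − 5 log₁₀ d + 5 = 9.17 − 5·1.2441 + 5 = 7.949
Star B: d = 687 ly / 3.26 = 210.7 pc
Star B: M = m − 5 log₁₀ d + 5 = 20.97 − 5·2.3237 + 5 = 14.351
ΔM = M_A − M_B = 7.949 − (14.351) = -6.402; smaller M is more luminous → Star A.
L ratio = 10^(0.4 |ΔM|) = 10^2.561 = 363.7

Star A is more luminous, by a factor of 364.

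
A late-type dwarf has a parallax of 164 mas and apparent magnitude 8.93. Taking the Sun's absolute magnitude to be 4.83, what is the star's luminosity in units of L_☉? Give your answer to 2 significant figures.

L/L_☉ ≈ 8.5×10^-3

d = 1/p = 1000/164 mas = 6.098 pc
M = m − 5 log₁₀ d + 5 = 8.93 − 5·0.7852 + 5 = 10.004
M − M_☉ = 10.004 − 4.83 = 5.174
L/L_☉ = 10^(−0.4 × 5.174) = 8.518×10^-3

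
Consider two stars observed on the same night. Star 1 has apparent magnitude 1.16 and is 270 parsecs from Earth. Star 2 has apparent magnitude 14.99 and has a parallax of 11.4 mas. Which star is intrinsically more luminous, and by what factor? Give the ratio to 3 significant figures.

Star 1: M = m − 5 log₁₀ d + 5 = 1.16 − 5·2.4314 + 5 = -5.997
Star 2: p = 11.4 mas = 0.0114″ → d = 1/p = 87.72 pc
Star 2: M = m − 5 log₁₀ d + 5 = 14.99 − 5·1.9431 + 5 = 10.275
ΔM = M_1 − M_2 = -5.997 − (10.275) = -16.271; smaller M is more luminous → Star 1.
L ratio = 10^(0.4 |ΔM|) = 10^6.509 = 3.225×10^6

Star 1 is more luminous, by a factor of 3.23×10^6.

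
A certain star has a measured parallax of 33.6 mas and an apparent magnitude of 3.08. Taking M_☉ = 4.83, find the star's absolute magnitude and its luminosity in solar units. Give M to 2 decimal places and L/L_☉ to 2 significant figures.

d = 1/p = 1000/33.6 mas = 29.76 pc
M = m − 5 log₁₀ d + 5 = 3.08 − 5·1.4737 + 5 = 0.712
M − M_☉ = 0.712 − 4.83 = -4.118
L/L_☉ = 10^(−0.4 × -4.118) = 44.39

M ≈ 0.71; L/L_☉ ≈ 44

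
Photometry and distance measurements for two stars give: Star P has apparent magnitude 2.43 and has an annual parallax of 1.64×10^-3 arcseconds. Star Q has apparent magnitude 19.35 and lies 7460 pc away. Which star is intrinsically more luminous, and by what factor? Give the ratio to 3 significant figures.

Star P: d = 1/p = 1/1.64×10^-3″ = 609.8 pc
Star P: M = m − 5 log₁₀ d + 5 = 2.43 − 5·2.7852 + 5 = -6.496
Star Q: M = m − 5 log₁₀ d + 5 = 19.35 − 5·3.8727 + 5 = 4.986
ΔM = M_P − M_Q = -6.496 − (4.986) = -11.482; smaller M is more luminous → Star P.
L ratio = 10^(0.4 |ΔM|) = 10^4.593 = 39160

Star P is more luminous, by a factor of 39200.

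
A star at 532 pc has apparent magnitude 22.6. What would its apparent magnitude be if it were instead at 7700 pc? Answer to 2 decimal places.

m ≈ 28.40

Flux ∝ 1/d², so Δm = 5 log₁₀(d₂/d₁) = 5 log₁₀(7700/532) = 5.803
m₂ = m₁ + Δm = 22.6 + (5.803) = 28.403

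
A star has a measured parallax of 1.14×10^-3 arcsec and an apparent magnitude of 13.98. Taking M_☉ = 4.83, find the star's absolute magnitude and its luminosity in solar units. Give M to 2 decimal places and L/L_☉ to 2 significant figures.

d = 1/p = 1/1.14×10^-3″ = 877.2 pc
M = m − 5 log₁₀ d + 5 = 13.98 − 5·2.9431 + 5 = 4.265
M − M_☉ = 4.265 − 4.83 = -0.565
L/L_☉ = 10^(−0.4 × -0.565) = 1.683

M ≈ 4.26; L/L_☉ ≈ 1.7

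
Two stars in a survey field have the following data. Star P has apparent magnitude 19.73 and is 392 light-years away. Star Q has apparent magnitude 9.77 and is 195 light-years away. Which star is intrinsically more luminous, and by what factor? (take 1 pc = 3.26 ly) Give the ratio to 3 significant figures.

Star P: d = 392 ly / 3.26 = 120.2 pc
Star P: M = m − 5 log₁₀ d + 5 = 19.73 − 5·2.0801 + 5 = 14.330
Star Q: d = 195 ly / 3.26 = 59.82 pc
Star Q: M = m − 5 log₁₀ d + 5 = 9.77 − 5·1.7768 + 5 = 5.886
ΔM = M_P − M_Q = 14.330 − (5.886) = 8.444; smaller M is more luminous → Star Q.
L ratio = 10^(0.4 |ΔM|) = 10^3.377 = 2385

Star Q is more luminous, by a factor of 2390.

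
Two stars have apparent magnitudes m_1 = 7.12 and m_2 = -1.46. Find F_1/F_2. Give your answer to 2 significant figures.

F_1/F_2 ≈ 3.7×10^-4

Δm = 7.12 − (-1.46) = 8.58
Flux ratio = 10^(−0.4 Δm) = 10^(−0.4 × 8.58) = 10^-3.432 = 3.698×10^-4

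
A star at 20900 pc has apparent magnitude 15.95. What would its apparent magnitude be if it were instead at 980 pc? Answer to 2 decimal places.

Flux ∝ 1/d², so Δm = 5 log₁₀(d₂/d₁) = 5 log₁₀(980/20900) = -6.645
m₂ = m₁ + Δm = 15.95 + (-6.645) = 9.305

m ≈ 9.31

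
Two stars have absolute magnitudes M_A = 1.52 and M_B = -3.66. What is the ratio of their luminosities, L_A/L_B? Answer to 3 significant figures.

L_A/L_B ≈ 8.47×10^-3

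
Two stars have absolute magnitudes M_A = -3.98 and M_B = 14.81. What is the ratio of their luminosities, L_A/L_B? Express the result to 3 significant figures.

ΔM = M_A − M_B = -18.79
L_A/L_B = 10^(−0.4 ΔM) = 10^7.516 = 3.281×10^7

L_A/L_B ≈ 3.28×10^7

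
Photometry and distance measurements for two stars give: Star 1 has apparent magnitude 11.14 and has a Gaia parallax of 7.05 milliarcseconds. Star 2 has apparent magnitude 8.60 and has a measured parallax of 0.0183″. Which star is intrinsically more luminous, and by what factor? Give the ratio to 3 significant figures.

Star 1: p = 7.05 mas = 7.05×10^-3″ → d = 1/p = 141.8 pc
Star 1: M = m − 5 log₁₀ d + 5 = 11.14 − 5·2.1518 + 5 = 5.381
Star 2: d = 1/p = 1/0.0183″ = 54.64 pc
Star 2: M = m − 5 log₁₀ d + 5 = 8.60 − 5·1.7375 + 5 = 4.912
ΔM = M_1 − M_2 = 5.381 − (4.912) = 0.469; smaller M is more luminous → Star 2.
L ratio = 10^(0.4 |ΔM|) = 10^0.187 = 1.540

Star 2 is more luminous, by a factor of 1.54.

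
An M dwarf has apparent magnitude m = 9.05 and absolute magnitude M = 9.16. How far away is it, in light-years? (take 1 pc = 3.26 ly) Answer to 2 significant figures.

μ = m − M = -0.110
m − M = 5 log₁₀ d − 5
log₁₀ d = (m − M)/5 + 1 = 0.9780
d = 10^0.9780 = 9.506 pc
= 30.99 ly

d ≈ 31 ly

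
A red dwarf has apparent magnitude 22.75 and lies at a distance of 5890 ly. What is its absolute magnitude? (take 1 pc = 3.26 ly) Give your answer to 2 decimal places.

M ≈ 11.47

d = 5890 ly / 3.26 = 1807 pc
5 log₁₀(d/10 pc) = 5 log₁₀(1807) − 5 = 11.284
M = m − 5 log₁₀(d/10) = 22.75 − 11.284 = 11.466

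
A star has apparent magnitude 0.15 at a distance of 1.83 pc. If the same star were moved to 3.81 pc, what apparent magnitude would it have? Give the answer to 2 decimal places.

Flux ∝ 1/d², so Δm = 5 log₁₀(d₂/d₁) = 5 log₁₀(3.81/1.83) = 1.592
m₂ = m₁ + Δm = 0.15 + (1.592) = 1.742

m ≈ 1.74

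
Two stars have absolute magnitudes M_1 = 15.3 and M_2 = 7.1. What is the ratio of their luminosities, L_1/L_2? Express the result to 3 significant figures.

L_1/L_2 ≈ 5.25×10^-4

ΔM = M_1 − M_2 = 8.2
L_1/L_2 = 10^(−0.4 ΔM) = 10^-3.280 = 5.248×10^-4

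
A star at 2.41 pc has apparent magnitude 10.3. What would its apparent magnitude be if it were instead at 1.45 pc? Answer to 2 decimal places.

m ≈ 9.20

Flux ∝ 1/d², so Δm = 5 log₁₀(d₂/d₁) = 5 log₁₀(1.45/2.41) = -1.103
m₂ = m₁ + Δm = 10.3 + (-1.103) = 9.197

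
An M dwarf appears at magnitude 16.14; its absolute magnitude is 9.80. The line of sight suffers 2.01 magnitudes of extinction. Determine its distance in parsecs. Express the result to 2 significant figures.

d ≈ 73 pc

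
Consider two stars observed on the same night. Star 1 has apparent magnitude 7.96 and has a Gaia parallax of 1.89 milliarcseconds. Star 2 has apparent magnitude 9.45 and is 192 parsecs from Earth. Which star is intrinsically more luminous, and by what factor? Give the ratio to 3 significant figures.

Star 1: p = 1.89 mas = 1.89×10^-3″ → d = 1/p = 529.1 pc
Star 1: M = m − 5 log₁₀ d + 5 = 7.96 − 5·2.7235 + 5 = -0.658
Star 2: M = m − 5 log₁₀ d + 5 = 9.45 − 5·2.2833 + 5 = 3.033
ΔM = M_1 − M_2 = -0.658 − (3.033) = -3.691; smaller M is more luminous → Star 1.
L ratio = 10^(0.4 |ΔM|) = 10^1.476 = 29.96

Star 1 is more luminous, by a factor of 30.0.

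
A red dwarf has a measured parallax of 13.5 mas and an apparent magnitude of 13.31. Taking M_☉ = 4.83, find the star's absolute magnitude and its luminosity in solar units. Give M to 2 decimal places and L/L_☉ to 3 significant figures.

d = 1/p = 1000/13.5 mas = 74.07 pc
M = m − 5 log₁₀ d + 5 = 13.31 − 5·1.8697 + 5 = 8.962
M − M_☉ = 8.962 − 4.83 = 4.132
L/L_☉ = 10^(−0.4 × 4.132) = 0.02225

M ≈ 8.96; L/L_☉ ≈ 0.0223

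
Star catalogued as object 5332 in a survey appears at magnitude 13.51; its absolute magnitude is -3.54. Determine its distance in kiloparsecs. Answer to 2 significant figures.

d ≈ 26 kpc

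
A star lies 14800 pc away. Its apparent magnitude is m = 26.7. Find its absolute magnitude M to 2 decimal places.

M ≈ 10.85

5 log₁₀(d/10 pc) = 5 log₁₀(14800) − 5 = 15.851
M = m − 5 log₁₀(d/10) = 26.7 − 15.851 = 10.849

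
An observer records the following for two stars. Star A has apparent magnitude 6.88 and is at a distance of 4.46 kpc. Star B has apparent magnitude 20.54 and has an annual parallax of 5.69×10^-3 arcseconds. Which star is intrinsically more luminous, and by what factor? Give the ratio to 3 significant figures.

Star A is more luminous, by a factor of 1.87×10^8.

Star A: d = 4.46 kpc = 4460 pc
Star A: M = m − 5 log₁₀ d + 5 = 6.88 − 5·3.6493 + 5 = -6.367
Star B: d = 1/p = 1/5.69×10^-3″ = 175.7 pc
Star B: M = m − 5 log₁₀ d + 5 = 20.54 − 5·2.2449 + 5 = 14.316
ΔM = M_A − M_B = -6.367 − (14.316) = -20.682; smaller M is more luminous → Star A.
L ratio = 10^(0.4 |ΔM|) = 10^8.273 = 1.875×10^8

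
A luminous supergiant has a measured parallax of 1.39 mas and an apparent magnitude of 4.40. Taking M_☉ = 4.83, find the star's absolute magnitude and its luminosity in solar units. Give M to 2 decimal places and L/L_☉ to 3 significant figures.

M ≈ -4.88; L/L_☉ ≈ 7690

d = 1/p = 1000/1.39 mas = 719.4 pc
M = m − 5 log₁₀ d + 5 = 4.40 − 5·2.8570 + 5 = -4.885
M − M_☉ = -4.885 − 4.83 = -9.715
L/L_☉ = 10^(−0.4 × -9.715) = 7691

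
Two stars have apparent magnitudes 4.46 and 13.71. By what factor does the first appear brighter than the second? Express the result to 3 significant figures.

5010

Δm = 4.46 − (13.71) = -9.25
Flux ratio = 10^(−0.4 Δm) = 10^(−0.4 × -9.25) = 10^3.700 = 5012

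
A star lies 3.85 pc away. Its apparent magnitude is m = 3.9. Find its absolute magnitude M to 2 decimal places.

M ≈ 5.97

5 log₁₀(d/10 pc) = 5 log₁₀(3.850) − 5 = -2.073
M = m − 5 log₁₀(d/10) = 3.9 + 2.073 = 5.973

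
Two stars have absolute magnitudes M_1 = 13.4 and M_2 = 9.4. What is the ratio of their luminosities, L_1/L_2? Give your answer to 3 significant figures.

ΔM = M_1 − M_2 = 4.0
L_1/L_2 = 10^(−0.4 ΔM) = 10^-1.600 = 0.02512

L_1/L_2 ≈ 0.0251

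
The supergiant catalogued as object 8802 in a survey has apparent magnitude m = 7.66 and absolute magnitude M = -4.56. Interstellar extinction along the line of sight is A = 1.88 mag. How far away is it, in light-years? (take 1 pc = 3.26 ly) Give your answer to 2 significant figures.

d ≈ 3800 ly

m − M = 5 log₁₀(d/10 pc) + A  ⇒  7.66 − (-4.56) − 1.88 = 5 log₁₀(d/10)
10.340 = 5 log₁₀(d/10)
log₁₀ d = (m − M − A)/5 + 1 = 3.0680
d = 10^3.0680 = 1169 pc
= 3813 ly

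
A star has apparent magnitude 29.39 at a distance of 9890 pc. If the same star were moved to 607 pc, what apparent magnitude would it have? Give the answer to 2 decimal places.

m ≈ 23.33

Flux ∝ 1/d², so Δm = 5 log₁₀(d₂/d₁) = 5 log₁₀(607/9890) = -6.060
m₂ = m₁ + Δm = 29.39 + (-6.060) = 23.330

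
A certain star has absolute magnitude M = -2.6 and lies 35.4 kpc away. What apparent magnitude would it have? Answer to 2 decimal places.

d = 35.4 kpc = 35400 pc
m = M + 5 log₁₀ d − 5 = -2.6 + 5·4.5490 − 5 = 15.145

m ≈ 15.15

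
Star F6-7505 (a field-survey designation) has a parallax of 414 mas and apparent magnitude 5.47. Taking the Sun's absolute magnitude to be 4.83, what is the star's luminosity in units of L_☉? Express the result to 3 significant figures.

d = 1/p = 1000/414 mas = 2.415 pc
M = m − 5 log₁₀ d + 5 = 5.47 − 5·0.3830 + 5 = 8.555
M − M_☉ = 8.555 − 4.83 = 3.725
L/L_☉ = 10^(−0.4 × 3.725) = 0.03236

L/L_☉ ≈ 0.0324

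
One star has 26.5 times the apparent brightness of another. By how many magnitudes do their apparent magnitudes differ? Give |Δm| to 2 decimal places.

|Δm| ≈ 3.56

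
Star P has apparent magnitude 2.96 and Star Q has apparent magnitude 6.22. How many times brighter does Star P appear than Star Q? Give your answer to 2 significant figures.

Δm = 2.96 − (6.22) = -3.26
Flux ratio = 10^(−0.4 Δm) = 10^(−0.4 × -3.26) = 10^1.304 = 20.14

20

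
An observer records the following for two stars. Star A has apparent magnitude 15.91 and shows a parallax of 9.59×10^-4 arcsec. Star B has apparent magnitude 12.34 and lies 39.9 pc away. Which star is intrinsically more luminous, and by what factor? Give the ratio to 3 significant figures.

Star A: d = 1/p = 1/9.59×10^-4″ = 1043 pc
Star A: M = m − 5 log₁₀ d + 5 = 15.91 − 5·3.0182 + 5 = 5.819
Star B: M = m − 5 log₁₀ d + 5 = 12.34 − 5·1.6010 + 5 = 9.335
ΔM = M_A − M_B = 5.819 − (9.335) = -3.516; smaller M is more luminous → Star A.
L ratio = 10^(0.4 |ΔM|) = 10^1.406 = 25.49

Star A is more luminous, by a factor of 25.5.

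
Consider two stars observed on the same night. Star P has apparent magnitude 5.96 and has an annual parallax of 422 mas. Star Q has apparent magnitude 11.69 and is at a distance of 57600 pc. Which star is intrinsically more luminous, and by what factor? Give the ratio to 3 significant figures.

Star P: p = 422 mas = 0.422″ → d = 1/p = 2.370 pc
Star P: M = m − 5 log₁₀ d + 5 = 5.96 − 5·0.3747 + 5 = 9.087
Star Q: M = m − 5 log₁₀ d + 5 = 11.69 − 5·4.7604 + 5 = -7.112
ΔM = M_P − M_Q = 9.087 − (-7.112) = 16.199; smaller M is more luminous → Star Q.
L ratio = 10^(0.4 |ΔM|) = 10^6.479 = 3.016×10^6

Star Q is more luminous, by a factor of 3.02×10^6.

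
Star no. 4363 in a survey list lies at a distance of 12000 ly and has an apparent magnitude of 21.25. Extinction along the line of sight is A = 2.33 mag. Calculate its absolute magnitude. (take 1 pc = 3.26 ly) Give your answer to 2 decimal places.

M ≈ 6.09

d = 12000 ly / 3.26 = 3681 pc
5 log₁₀(d/10 pc) = 5 log₁₀(3681) − 5 = 12.830
M = m − 5 log₁₀(d/10) − A = 21.25 − 12.830 − 2.33 = 6.090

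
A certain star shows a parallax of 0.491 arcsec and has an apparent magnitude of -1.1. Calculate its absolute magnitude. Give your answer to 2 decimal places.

d = 1/p = 1/0.491″ = 2.037 pc
5 log₁₀(d/10 pc) = 5 log₁₀(2.037) − 5 = -3.455
M = m − 5 log₁₀(d/10) = -1.1 + 3.455 = 2.355

M ≈ 2.36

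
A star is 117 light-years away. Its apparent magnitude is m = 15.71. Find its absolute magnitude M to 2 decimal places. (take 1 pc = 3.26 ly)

d = 117 ly / 3.26 = 35.89 pc
5 log₁₀(d/10 pc) = 5 log₁₀(35.89) − 5 = 2.775
M = m − 5 log₁₀(d/10) = 15.71 − 2.775 = 12.935

M ≈ 12.94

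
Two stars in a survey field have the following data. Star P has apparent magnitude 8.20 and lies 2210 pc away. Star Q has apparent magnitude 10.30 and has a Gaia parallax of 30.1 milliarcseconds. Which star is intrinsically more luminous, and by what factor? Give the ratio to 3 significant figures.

Star P: M = m − 5 log₁₀ d + 5 = 8.20 − 5·3.3444 + 5 = -3.522
Star Q: p = 30.1 mas = 0.0301″ → d = 1/p = 33.22 pc
Star Q: M = m − 5 log₁₀ d + 5 = 10.30 − 5·1.5214 + 5 = 7.693
ΔM = M_P − M_Q = -3.522 − (7.693) = -11.215; smaller M is more luminous → Star P.
L ratio = 10^(0.4 |ΔM|) = 10^4.486 = 30610

Star P is more luminous, by a factor of 30600.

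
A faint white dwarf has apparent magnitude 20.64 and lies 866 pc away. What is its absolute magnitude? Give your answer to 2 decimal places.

5 log₁₀(d/10 pc) = 5 log₁₀(866.0) − 5 = 9.688
M = m − 5 log₁₀(d/10) = 20.64 − 9.688 = 10.952

M ≈ 10.95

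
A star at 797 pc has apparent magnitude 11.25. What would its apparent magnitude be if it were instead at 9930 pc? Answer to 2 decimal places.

Flux ∝ 1/d², so Δm = 5 log₁₀(d₂/d₁) = 5 log₁₀(9930/797) = 5.477
m₂ = m₁ + Δm = 11.25 + (5.477) = 16.727

m ≈ 16.73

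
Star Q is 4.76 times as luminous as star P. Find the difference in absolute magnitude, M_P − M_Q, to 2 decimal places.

M_P − M_Q ≈ 1.69

Pogson: ΔM = −2.5 log₁₀(ratio) = −2.5 log₁₀(4.76) = −2.5 × 0.6776 = -1.694
Star Q is brighter so has the smaller magnitude: M_P − M_Q is positive.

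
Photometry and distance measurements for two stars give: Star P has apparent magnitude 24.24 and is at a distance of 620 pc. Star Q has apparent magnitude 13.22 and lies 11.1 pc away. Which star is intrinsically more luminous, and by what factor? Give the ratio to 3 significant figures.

Star Q is more luminous, by a factor of 8.20.

Star P: M = m − 5 log₁₀ d + 5 = 24.24 − 5·2.7924 + 5 = 15.278
Star Q: M = m − 5 log₁₀ d + 5 = 13.22 − 5·1.0453 + 5 = 12.993
ΔM = M_P − M_Q = 15.278 − (12.993) = 2.285; smaller M is more luminous → Star Q.
L ratio = 10^(0.4 |ΔM|) = 10^0.914 = 8.201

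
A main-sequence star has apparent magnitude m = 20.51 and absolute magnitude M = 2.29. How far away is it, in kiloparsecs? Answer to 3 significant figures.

d ≈ 44.1 kpc

μ = m − M = 18.220
m − M = 5 log₁₀ d − 5
log₁₀ d = (m − M)/5 + 1 = 4.6440
d = 10^4.6440 = 44060 pc
= 44.06 kpc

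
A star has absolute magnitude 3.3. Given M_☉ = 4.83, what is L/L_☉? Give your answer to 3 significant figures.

L/L_☉ ≈ 4.09

M − M_☉ = 3.3 − 4.83 = -1.530
L/L_☉ = 10^(−0.4 (M − M_☉)) = 10^0.612 = 4.093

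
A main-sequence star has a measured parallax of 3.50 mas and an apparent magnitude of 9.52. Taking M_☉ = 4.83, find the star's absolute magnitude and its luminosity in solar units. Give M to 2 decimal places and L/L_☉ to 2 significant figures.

M ≈ 2.24; L/L_☉ ≈ 11

d = 1/p = 1000/3.50 mas = 285.7 pc
M = m − 5 log₁₀ d + 5 = 9.52 − 5·2.4559 + 5 = 2.240
M − M_☉ = 2.240 − 4.83 = -2.590
L/L_☉ = 10^(−0.4 × -2.590) = 10.86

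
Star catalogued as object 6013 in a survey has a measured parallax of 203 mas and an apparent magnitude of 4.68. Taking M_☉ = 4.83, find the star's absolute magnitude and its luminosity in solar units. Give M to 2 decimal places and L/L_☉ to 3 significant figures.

d = 1/p = 1000/203 mas = 4.926 pc
M = m − 5 log₁₀ d + 5 = 4.68 − 5·0.6925 + 5 = 6.217
M − M_☉ = 6.217 − 4.83 = 1.387
L/L_☉ = 10^(−0.4 × 1.387) = 0.2786

M ≈ 6.22; L/L_☉ ≈ 0.279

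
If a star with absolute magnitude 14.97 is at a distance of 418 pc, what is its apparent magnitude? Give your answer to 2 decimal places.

m ≈ 23.08

m = M + 5 log₁₀ d − 5 = 14.97 + 5·2.6212 − 5 = 23.076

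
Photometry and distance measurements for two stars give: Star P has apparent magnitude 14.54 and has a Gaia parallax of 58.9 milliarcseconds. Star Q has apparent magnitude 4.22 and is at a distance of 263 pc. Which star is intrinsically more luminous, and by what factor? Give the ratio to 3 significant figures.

Star Q is more luminous, by a factor of 3.22×10^6.

Star P: p = 58.9 mas = 0.0589″ → d = 1/p = 16.98 pc
Star P: M = m − 5 log₁₀ d + 5 = 14.54 − 5·1.2299 + 5 = 13.391
Star Q: M = m − 5 log₁₀ d + 5 = 4.22 − 5·2.4200 + 5 = -2.880
ΔM = M_P − M_Q = 13.391 − (-2.880) = 16.270; smaller M is more luminous → Star Q.
L ratio = 10^(0.4 |ΔM|) = 10^6.508 = 3.222×10^6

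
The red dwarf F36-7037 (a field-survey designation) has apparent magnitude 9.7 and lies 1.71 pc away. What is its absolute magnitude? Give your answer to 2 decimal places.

M ≈ 13.54

5 log₁₀(d/10 pc) = 5 log₁₀(1.710) − 5 = -3.835
M = m − 5 log₁₀(d/10) = 9.7 + 3.835 = 13.535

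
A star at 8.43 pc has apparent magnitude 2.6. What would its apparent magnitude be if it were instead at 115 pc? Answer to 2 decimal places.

m ≈ 8.27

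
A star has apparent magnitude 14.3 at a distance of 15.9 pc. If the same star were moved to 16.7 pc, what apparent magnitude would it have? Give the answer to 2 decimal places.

Flux ∝ 1/d², so Δm = 5 log₁₀(d₂/d₁) = 5 log₁₀(16.7/15.9) = 0.107
m₂ = m₁ + Δm = 14.3 + (0.107) = 14.407

m ≈ 14.41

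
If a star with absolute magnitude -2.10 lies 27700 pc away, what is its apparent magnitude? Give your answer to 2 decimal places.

m = M + 5 log₁₀ d − 5 = -2.10 + 5·4.4425 − 5 = 15.112

m ≈ 15.11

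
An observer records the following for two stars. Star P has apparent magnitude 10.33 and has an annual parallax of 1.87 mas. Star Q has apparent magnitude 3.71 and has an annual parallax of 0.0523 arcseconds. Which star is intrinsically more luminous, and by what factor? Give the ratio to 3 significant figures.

Star P is more luminous, by a factor of 1.76.

Star P: p = 1.87 mas = 1.87×10^-3″ → d = 1/p = 534.8 pc
Star P: M = m − 5 log₁₀ d + 5 = 10.33 − 5·2.7282 + 5 = 1.689
Star Q: d = 1/p = 1/0.0523″ = 19.12 pc
Star Q: M = m − 5 log₁₀ d + 5 = 3.71 − 5·1.2815 + 5 = 2.303
ΔM = M_P − M_Q = 1.689 − (2.303) = -0.613; smaller M is more luminous → Star P.
L ratio = 10^(0.4 |ΔM|) = 10^0.245 = 1.759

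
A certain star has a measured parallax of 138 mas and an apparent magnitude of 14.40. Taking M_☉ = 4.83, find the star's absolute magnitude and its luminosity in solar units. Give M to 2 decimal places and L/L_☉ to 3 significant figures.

d = 1/p = 1000/138 mas = 7.246 pc
M = m − 5 log₁₀ d + 5 = 14.40 − 5·0.8601 + 5 = 15.099
M − M_☉ = 15.099 − 4.83 = 10.269
L/L_☉ = 10^(−0.4 × 10.269) = 7.803×10^-5

M ≈ 15.10; L/L_☉ ≈ 7.80×10^-5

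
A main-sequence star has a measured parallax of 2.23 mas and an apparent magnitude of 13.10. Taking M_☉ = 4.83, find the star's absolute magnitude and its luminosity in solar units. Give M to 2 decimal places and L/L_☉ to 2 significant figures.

M ≈ 4.84; L/L_☉ ≈ 0.99

d = 1/p = 1000/2.23 mas = 448.4 pc
M = m − 5 log₁₀ d + 5 = 13.10 − 5·2.6517 + 5 = 4.842
M − M_☉ = 4.842 − 4.83 = 0.012
L/L_☉ = 10^(−0.4 × 0.012) = 0.9894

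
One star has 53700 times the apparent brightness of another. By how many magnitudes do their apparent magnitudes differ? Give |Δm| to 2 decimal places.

|Δm| ≈ 11.82

Pogson: Δm = −2.5 log₁₀(ratio) = −2.5 log₁₀(53700) = −2.5 × 4.7300 = -11.825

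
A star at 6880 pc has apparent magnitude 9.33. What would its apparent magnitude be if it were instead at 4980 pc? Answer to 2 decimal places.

m ≈ 8.63

Flux ∝ 1/d², so Δm = 5 log₁₀(d₂/d₁) = 5 log₁₀(4980/6880) = -0.702
m₂ = m₁ + Δm = 9.33 + (-0.702) = 8.628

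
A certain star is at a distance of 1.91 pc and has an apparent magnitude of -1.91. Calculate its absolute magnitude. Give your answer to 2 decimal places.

M ≈ 1.68

5 log₁₀(d/10 pc) = 5 log₁₀(1.910) − 5 = -3.595
M = m − 5 log₁₀(d/10) = -1.91 + 3.595 = 1.685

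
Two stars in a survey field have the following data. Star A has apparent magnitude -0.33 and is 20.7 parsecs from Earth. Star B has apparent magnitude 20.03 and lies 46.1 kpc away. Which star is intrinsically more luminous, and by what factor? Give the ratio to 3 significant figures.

Star A is more luminous, by a factor of 28.1.

Star A: M = m − 5 log₁₀ d + 5 = -0.33 − 5·1.3160 + 5 = -1.910
Star B: d = 46.1 kpc = 46100 pc
Star B: M = m − 5 log₁₀ d + 5 = 20.03 − 5·4.6637 + 5 = 1.711
ΔM = M_A − M_B = -1.910 − (1.711) = -3.621; smaller M is more luminous → Star A.
L ratio = 10^(0.4 |ΔM|) = 10^1.449 = 28.09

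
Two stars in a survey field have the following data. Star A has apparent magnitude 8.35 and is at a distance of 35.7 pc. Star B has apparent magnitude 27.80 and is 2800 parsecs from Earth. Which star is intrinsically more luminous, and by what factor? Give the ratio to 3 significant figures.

Star A is more luminous, by a factor of 9800.

Star A: M = m − 5 log₁₀ d + 5 = 8.35 − 5·1.5527 + 5 = 5.587
Star B: M = m − 5 log₁₀ d + 5 = 27.80 − 5·3.4472 + 5 = 15.564
ΔM = M_A − M_B = 5.587 − (15.564) = -9.978; smaller M is more luminous → Star A.
L ratio = 10^(0.4 |ΔM|) = 10^3.991 = 9795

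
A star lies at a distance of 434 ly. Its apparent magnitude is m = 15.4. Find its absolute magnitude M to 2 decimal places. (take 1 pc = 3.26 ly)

d = 434 ly / 3.26 = 133.1 pc
5 log₁₀(d/10 pc) = 5 log₁₀(133.1) − 5 = 5.621
M = m − 5 log₁₀(d/10) = 15.4 − 5.621 = 9.779

M ≈ 9.78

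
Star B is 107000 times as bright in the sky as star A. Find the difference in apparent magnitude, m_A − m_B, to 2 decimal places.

m_A − m_B ≈ 12.57

Pogson: Δm = −2.5 log₁₀(ratio) = −2.5 log₁₀(107000) = −2.5 × 5.0294 = -12.573
Star B is brighter so has the smaller magnitude: m_A − m_B is positive.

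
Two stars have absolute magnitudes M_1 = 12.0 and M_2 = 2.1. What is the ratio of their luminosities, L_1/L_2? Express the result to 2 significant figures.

ΔM = M_1 − M_2 = 9.9
L_1/L_2 = 10^(−0.4 ΔM) = 10^-3.960 = 1.096×10^-4

L_1/L_2 ≈ 1.1×10^-4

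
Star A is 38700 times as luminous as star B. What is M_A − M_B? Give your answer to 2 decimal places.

Pogson: ΔM = −2.5 log₁₀(ratio) = −2.5 log₁₀(38700) = −2.5 × 4.5877 = -11.469
Star A is brighter, so it has the smaller magnitude: the difference is negative.

M_A − M_B ≈ -11.47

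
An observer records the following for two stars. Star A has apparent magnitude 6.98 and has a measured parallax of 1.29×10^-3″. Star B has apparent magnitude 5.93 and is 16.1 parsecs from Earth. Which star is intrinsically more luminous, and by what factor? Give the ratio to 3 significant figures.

Star A is more luminous, by a factor of 881.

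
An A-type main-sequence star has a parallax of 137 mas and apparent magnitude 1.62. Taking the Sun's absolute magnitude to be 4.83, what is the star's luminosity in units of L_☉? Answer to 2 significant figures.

L/L_☉ ≈ 10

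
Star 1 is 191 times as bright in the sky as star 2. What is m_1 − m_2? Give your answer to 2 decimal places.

Pogson: Δm = −2.5 log₁₀(ratio) = −2.5 log₁₀(191) = −2.5 × 2.2810 = -5.703
Star 1 is brighter, so it has the smaller magnitude: the difference is negative.

m_1 − m_2 ≈ -5.70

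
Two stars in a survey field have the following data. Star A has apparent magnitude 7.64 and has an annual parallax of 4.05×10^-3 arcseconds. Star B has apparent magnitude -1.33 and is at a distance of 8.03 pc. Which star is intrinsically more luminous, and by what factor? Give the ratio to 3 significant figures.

Star A: d = 1/p = 1/4.05×10^-3″ = 246.9 pc
Star A: M = m − 5 log₁₀ d + 5 = 7.64 − 5·2.3925 + 5 = 0.677
Star B: M = m − 5 log₁₀ d + 5 = -1.33 − 5·0.9047 + 5 = -0.854
ΔM = M_A − M_B = 0.677 − (-0.854) = 1.531; smaller M is more luminous → Star B.
L ratio = 10^(0.4 |ΔM|) = 10^0.612 = 4.096

Star B is more luminous, by a factor of 4.10.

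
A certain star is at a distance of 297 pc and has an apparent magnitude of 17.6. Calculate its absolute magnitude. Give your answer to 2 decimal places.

M ≈ 10.24

5 log₁₀(d/10 pc) = 5 log₁₀(297.0) − 5 = 7.364
M = m − 5 log₁₀(d/10) = 17.6 − 7.364 = 10.236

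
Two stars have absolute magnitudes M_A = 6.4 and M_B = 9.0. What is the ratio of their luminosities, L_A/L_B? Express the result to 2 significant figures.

L_A/L_B ≈ 11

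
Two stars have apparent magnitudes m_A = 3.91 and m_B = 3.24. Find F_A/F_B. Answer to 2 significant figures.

Magnitude difference = 0.67
Flux ratio = 10^(−0.4 Δm) = 10^(−0.4 × 0.67) = 10^-0.268 = 0.5395

F_A/F_B ≈ 0.54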